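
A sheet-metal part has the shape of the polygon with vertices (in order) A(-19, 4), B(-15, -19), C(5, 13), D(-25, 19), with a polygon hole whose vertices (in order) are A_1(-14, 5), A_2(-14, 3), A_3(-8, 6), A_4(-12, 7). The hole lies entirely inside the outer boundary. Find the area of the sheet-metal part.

490

Outer boundary:
Apply the shoelace (surveyor's) formula: 2A = Σ (x_i·y_{i+1} − x_{i+1}·y_i), indices taken mod 4.
Σ = (421) + (-100) + (420) + (261) = 1002
Area = |Σ|/2 = 501.
Hole:
Apply the surveyor's formula: 2A = Σ (x_i·y_{i+1} − x_{i+1}·y_i), indices taken mod 4.
Cross-terms: 28, -60, 16, 38  ⇒  Σ = 22
Area = |Σ|/2 = 11.
Net area = 501 − 11 = 490.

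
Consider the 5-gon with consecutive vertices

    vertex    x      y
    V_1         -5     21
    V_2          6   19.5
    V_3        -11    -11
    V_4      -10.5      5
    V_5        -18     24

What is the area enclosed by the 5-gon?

Cross-terms: -223.5, 148.5, -170.5, -162, -258  ⇒  Σ = -665.5
Area = |Σ|/2 = 332.75.

332.75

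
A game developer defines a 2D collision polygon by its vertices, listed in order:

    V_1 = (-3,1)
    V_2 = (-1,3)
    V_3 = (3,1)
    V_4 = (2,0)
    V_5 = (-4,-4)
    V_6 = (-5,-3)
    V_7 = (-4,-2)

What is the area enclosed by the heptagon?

Apply the shoelace formula: 2A = Σ (x_i·y_{i+1} − x_{i+1}·y_i), indices taken mod 7.
Σ = (-8) + (-10) + (-2) + (-8) + (-8) + (-2) + (-10) = -48
Area = |Σ|/2 = 24.

24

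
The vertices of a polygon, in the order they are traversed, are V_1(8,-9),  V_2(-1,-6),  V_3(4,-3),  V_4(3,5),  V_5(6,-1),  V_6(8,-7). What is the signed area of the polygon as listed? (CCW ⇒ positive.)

-42

Apply the surveyor's formula: 2A = Σ (x_i·y_{i+1} − x_{i+1}·y_i), indices taken mod 6.
V_1→V_2: (8)(-6) − (-1)(-9) = -57
V_2→V_3: (-1)(-3) − (4)(-6) = 27
V_3→V_4: (4)(5) − (3)(-3) = 29
V_4→V_5: (3)(-1) − (6)(5) = -33
V_5→V_6: (6)(-7) − (8)(-1) = -34
V_6→V_1: (8)(-9) − (8)(-7) = -16
Σ = -84
Signed area = Σ/2 = -42 (negative ⇒ clockwise traversal).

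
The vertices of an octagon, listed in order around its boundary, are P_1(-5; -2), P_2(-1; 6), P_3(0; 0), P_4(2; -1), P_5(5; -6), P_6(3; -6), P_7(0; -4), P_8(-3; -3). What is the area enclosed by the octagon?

Σ = (-32) + (0) + (0) + (-7) + (-12) + (-12) + (-12) + (-9) = -84
Area = |Σ|/2 = 42.

42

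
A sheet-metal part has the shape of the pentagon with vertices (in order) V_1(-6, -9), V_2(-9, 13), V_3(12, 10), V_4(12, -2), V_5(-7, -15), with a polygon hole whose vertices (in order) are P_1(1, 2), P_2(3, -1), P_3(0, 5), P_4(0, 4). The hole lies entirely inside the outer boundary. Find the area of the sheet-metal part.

Outer boundary:
Σ = (-159) + (-246) + (-144) + (-194) + (-27) = -770
Area = |Σ|/2 = 385.
Hole:
Apply Gauss's area formula: 2A = Σ (x_i·y_{i+1} − x_{i+1}·y_i), indices taken mod 4.
P_1→P_2: (1)(-1) − (3)(2) = -7
P_2→P_3: (3)(5) − (0)(-1) = 15
P_3→P_4: (0)(4) − (0)(5) = 0
P_4→P_1: (0)(2) − (1)(4) = -4
Σ = 4
Area = |Σ|/2 = 2.
Net area = 385 − 2 = 383.

383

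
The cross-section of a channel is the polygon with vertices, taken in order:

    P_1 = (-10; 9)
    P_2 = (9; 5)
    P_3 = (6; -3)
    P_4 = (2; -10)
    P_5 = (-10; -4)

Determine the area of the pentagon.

Apply the shoelace formula: 2A = Σ (x_i·y_{i+1} − x_{i+1}·y_i), indices taken mod 5.
Cross-terms: -131, -57, -54, -108, -130  ⇒  Σ = -480
Area = |Σ|/2 = 240.

240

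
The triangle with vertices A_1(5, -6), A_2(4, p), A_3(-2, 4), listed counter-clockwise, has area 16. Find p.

The doubled signed area Σ (x_i y_{i+1} − x_{i+1} y_i) is linear in p.
With p=0 it equals 32; the coefficient of p is 7 (from the two edges through A_2).
So 7·p + 32 = 2·16 = 32 ⇒ p = 0.

0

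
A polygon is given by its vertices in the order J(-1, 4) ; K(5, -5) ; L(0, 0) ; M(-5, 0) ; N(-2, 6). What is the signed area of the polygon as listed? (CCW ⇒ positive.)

-23.5

Apply the surveyor's formula: 2A = Σ (x_i·y_{i+1} − x_{i+1}·y_i), indices taken mod 5.
Σ = (-15) + (0) + (0) + (-30) + (-2) = -47
Signed area = Σ/2 = -23.5 (negative ⇒ clockwise traversal).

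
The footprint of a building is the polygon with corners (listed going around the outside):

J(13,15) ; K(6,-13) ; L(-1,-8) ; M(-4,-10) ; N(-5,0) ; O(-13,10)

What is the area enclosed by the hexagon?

383.5

Apply the shoelace (surveyor's) formula: 2A = Σ (x_i·y_{i+1} − x_{i+1}·y_i), indices taken mod 6.
Cross-terms: -259, -61, -22, -50, -50, -325  ⇒  Σ = -767
Area = |Σ|/2 = 383.5.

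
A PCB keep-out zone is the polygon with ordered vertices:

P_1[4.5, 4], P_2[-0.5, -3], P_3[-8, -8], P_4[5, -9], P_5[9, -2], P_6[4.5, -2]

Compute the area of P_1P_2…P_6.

84.75

Apply the surveyor's formula: 2A = Σ (x_i·y_{i+1} − x_{i+1}·y_i), indices taken mod 6.
P_1→P_2: (4.5)(-3) − (-0.5)(4) = -11.5
P_2→P_3: (-0.5)(-8) − (-8)(-3) = -20
P_3→P_4: (-8)(-9) − (5)(-8) = 112
P_4→P_5: (5)(-2) − (9)(-9) = 71
P_5→P_6: (9)(-2) − (4.5)(-2) = -9
P_6→P_1: (4.5)(4) − (4.5)(-2) = 27
Σ = 169.5
Area = |Σ|/2 = 84.75.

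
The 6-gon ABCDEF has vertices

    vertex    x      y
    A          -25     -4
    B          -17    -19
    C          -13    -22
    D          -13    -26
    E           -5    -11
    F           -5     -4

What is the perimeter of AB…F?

70

|AB| = √((8)² + (-15)²) = √289 = 17
|BC| = √((4)² + (-3)²) = √25 = 5
|CD| = √((0)² + (-4)²) = √16 = 4
|DE| = √((8)² + (15)²) = √289 = 17
|EF| = √((0)² + (7)²) = √49 = 7
|FA| = √((-20)² + (0)²) = √400 = 20
Perimeter = 17 + 5 + 4 + 17 + 7 + 20 = 70.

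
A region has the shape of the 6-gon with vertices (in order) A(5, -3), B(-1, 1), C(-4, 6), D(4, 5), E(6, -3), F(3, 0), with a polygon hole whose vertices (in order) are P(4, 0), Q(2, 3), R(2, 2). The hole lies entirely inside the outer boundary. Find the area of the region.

42

Outer boundary:
Apply Gauss's area formula: 2A = Σ (x_i·y_{i+1} − x_{i+1}·y_i), indices taken mod 6.
A→B: (5)(1) − (-1)(-3) = 2
B→C: (-1)(6) − (-4)(1) = -2
C→D: (-4)(5) − (4)(6) = -44
D→E: (4)(-3) − (6)(5) = -42
E→F: (6)(0) − (3)(-3) = 9
F→A: (3)(-3) − (5)(0) = -9
Σ = -86
Area = |Σ|/2 = 43.
Hole:
Σ = (12) + (-2) + (-8) = 2
Area = |Σ|/2 = 1.
Net area = 43 − 1 = 42.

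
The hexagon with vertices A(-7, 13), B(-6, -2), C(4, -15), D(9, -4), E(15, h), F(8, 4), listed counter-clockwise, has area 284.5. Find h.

8

The doubled signed area Σ (x_i y_{i+1} − x_{i+1} y_i) is linear in h.
With h=0 it equals 561; the coefficient of h is 1 (from the two edges through E).
So 1·h + 561 = 2·284.5 = 569 ⇒ h = 8.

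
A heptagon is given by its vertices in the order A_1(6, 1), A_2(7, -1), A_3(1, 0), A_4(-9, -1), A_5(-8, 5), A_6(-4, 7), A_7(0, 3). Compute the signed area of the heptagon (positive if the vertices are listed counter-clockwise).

-66

Σ = (-13) + (1) + (-1) + (-53) + (-36) + (-12) + (-18) = -132
Signed area = Σ/2 = -66 (negative ⇒ clockwise traversal).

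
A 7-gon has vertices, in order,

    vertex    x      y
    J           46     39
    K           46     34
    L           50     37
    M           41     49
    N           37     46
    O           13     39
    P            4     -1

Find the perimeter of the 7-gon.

154

|JK| = √((0)² + (-5)²) = √25 = 5
|KL| = √((4)² + (3)²) = √25 = 5
|LM| = √((-9)² + (12)²) = √225 = 15
|MN| = √((-4)² + (-3)²) = √25 = 5
|NO| = √((-24)² + (-7)²) = √625 = 25
|OP| = √((-9)² + (-40)²) = √1681 = 41
|PJ| = √((42)² + (40)²) = √3364 = 58
Perimeter = 5 + 5 + 15 + 5 + 25 + 41 + 58 = 154.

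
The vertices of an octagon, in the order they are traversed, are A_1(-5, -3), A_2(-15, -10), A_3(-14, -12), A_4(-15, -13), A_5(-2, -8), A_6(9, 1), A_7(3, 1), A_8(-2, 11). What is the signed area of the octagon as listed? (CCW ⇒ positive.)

156.5

Apply the shoelace formula: 2A = Σ (x_i·y_{i+1} − x_{i+1}·y_i), indices taken mod 8.
A_1→A_2: (-5)(-10) − (-15)(-3) = 5
A_2→A_3: (-15)(-12) − (-14)(-10) = 40
A_3→A_4: (-14)(-13) − (-15)(-12) = 2
A_4→A_5: (-15)(-8) − (-2)(-13) = 94
A_5→A_6: (-2)(1) − (9)(-8) = 70
A_6→A_7: (9)(1) − (3)(1) = 6
A_7→A_8: (3)(11) − (-2)(1) = 35
A_8→A_1: (-2)(-3) − (-5)(11) = 61
Σ = 313
Signed area = Σ/2 = 156.5 (positive ⇒ counter-clockwise traversal).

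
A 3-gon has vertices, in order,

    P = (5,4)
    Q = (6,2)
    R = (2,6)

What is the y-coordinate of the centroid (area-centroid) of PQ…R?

Apply Gauss's area formula. First the cross-terms c_i = x_i·y_{i+1} − x_{i+1}·y_i:
  -14, 32, -22  ⇒  2A = -4, A = -2.
Then Σ (y_i + y_{i+1})·c_i = -48, so ȳ = -48 / (6·(-2)) = 4.

4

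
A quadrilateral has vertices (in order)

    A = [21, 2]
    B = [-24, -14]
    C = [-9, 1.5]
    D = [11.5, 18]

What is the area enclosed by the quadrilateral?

471.125

Apply the shoelace formula: 2A = Σ (x_i·y_{i+1} − x_{i+1}·y_i), indices taken mod 4.
Cross-terms: -246, -162, -179.25, -355  ⇒  Σ = -942.25
Area = |Σ|/2 = 471.125.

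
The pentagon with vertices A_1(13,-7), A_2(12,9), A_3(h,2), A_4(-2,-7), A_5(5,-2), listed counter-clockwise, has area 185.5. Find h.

-7

Write out the shoelace sum; only the two edges meeting at A_3 involve h:
2·Area = [(12·2 − h·9) + (h·(-7) − (-2)·2)] + 231
       = -16·h + 259 = 371
⇒ h = -7.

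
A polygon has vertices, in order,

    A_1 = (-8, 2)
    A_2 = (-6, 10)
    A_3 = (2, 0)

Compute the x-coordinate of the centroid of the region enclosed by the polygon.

-4

Apply the surveyor's formula. First the cross-terms c_i = x_i·y_{i+1} − x_{i+1}·y_i:
  -68, -20, 4  ⇒  2A = -84, A = -42.
Then Σ (x_i + x_{i+1})·c_i = 1008, so x̄ = 1008 / (6·(-42)) = -4.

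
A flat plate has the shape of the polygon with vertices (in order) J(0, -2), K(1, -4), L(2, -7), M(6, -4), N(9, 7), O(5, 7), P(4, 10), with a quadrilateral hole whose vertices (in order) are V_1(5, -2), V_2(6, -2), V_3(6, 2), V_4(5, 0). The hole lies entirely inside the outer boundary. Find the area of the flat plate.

75.5

Outer boundary:
Cross-terms: 2, 1, 34, 78, 28, 22, -8  ⇒  Σ = 157
Area = |Σ|/2 = 78.5.
Hole:
Cross-terms: 2, 24, -10, -10  ⇒  Σ = 6
Area = |Σ|/2 = 3.
Net area = 78.5 − 3 = 75.5.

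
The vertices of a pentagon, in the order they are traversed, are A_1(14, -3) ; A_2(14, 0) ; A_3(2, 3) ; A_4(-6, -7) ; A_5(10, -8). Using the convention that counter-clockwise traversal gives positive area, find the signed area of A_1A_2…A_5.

Apply the shoelace formula: 2A = Σ (x_i·y_{i+1} − x_{i+1}·y_i), indices taken mod 5.
Σ = (42) + (42) + (4) + (118) + (82) = 288
Signed area = Σ/2 = 144 (positive ⇒ counter-clockwise traversal).

144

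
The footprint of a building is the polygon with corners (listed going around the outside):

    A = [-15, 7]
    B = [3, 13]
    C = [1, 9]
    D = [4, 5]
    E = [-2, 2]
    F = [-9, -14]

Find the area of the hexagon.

221

Apply Gauss's area formula: 2A = Σ (x_i·y_{i+1} − x_{i+1}·y_i), indices taken mod 6.
Σ = (-216) + (14) + (-31) + (18) + (46) + (-273) = -442
Area = |Σ|/2 = 221.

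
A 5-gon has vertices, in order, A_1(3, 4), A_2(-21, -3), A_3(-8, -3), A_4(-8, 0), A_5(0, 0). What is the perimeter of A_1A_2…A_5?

|A_1A_2| = √((-24)² + (-7)²) = √625 = 25
|A_2A_3| = √((13)² + (0)²) = √169 = 13
|A_3A_4| = √((0)² + (3)²) = √9 = 3
|A_4A_5| = √((8)² + (0)²) = √64 = 8
|A_5A_1| = √((3)² + (4)²) = √25 = 5
Perimeter = 25 + 13 + 3 + 8 + 5 = 54.

54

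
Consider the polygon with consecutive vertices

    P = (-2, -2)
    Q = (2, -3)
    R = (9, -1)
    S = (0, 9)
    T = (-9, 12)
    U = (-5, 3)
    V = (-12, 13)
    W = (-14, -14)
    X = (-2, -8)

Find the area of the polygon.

311.5

Cross-terms: 10, 25, 81, 81, 33, -29, 350, 84, -12  ⇒  Σ = 623
Area = |Σ|/2 = 311.5.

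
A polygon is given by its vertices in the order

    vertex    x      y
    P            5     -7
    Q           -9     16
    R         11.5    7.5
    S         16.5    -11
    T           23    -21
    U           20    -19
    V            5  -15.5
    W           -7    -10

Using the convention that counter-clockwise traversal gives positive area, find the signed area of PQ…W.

Apply Gauss's area formula: 2A = Σ (x_i·y_{i+1} − x_{i+1}·y_i), indices taken mod 8.
P→Q: (5)(16) − (-9)(-7) = 17
Q→R: (-9)(7.5) − (11.5)(16) = -251.5
R→S: (11.5)(-11) − (16.5)(7.5) = -250.25
S→T: (16.5)(-21) − (23)(-11) = -93.5
T→U: (23)(-19) − (20)(-21) = -17
U→V: (20)(-15.5) − (5)(-19) = -215
V→W: (5)(-10) − (-7)(-15.5) = -158.5
W→P: (-7)(-7) − (5)(-10) = 99
Σ = -869.75
Signed area = Σ/2 = -434.875 (negative ⇒ clockwise traversal).

-434.875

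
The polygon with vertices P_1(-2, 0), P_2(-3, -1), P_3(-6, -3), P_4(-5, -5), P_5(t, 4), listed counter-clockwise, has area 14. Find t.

4

Write out the shoelace sum; only the two edges meeting at P_5 involve t:
2·Area = [((-5)·4 − t·(-5)) + (t·0 − (-2)·4)] + 20
       = 5·t + 8 = 28
⇒ t = 4.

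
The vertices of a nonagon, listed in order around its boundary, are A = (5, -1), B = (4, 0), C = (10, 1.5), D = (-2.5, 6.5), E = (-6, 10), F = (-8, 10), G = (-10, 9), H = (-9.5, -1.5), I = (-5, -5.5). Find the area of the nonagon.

Apply the surveyor's formula: 2A = Σ (x_i·y_{i+1} − x_{i+1}·y_i), indices taken mod 9.
Σ = (4) + (6) + (68.75) + (14) + (20) + (28) + (100.5) + (44.75) + (32.5) = 318.5
Area = |Σ|/2 = 159.25.

159.25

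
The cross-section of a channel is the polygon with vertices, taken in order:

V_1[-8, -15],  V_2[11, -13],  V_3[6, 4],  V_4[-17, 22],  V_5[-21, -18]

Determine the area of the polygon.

Σ = (269) + (122) + (200) + (768) + (171) = 1530
Area = |Σ|/2 = 765.

765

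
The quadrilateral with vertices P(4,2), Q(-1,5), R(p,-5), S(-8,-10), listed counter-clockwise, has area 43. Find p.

-5

Write out the shoelace sum; only the two edges meeting at R involve p:
2·Area = [((-1)·(-5) − p·5) + (p·(-10) − (-8)·(-5))] + 46
       = -15·p + 11 = 86
⇒ p = -5.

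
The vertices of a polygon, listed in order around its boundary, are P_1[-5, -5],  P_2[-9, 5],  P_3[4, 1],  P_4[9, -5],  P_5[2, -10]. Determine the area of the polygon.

134

Apply the surveyor's formula: 2A = Σ (x_i·y_{i+1} − x_{i+1}·y_i), indices taken mod 5.
Cross-terms: -70, -29, -29, -80, -60  ⇒  Σ = -268
Area = |Σ|/2 = 134.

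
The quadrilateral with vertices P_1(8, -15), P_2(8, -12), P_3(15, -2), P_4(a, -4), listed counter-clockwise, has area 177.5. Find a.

Write out the shoelace sum; only the two edges meeting at P_4 involve a:
2·Area = [(15·(-4) − a·(-2)) + (a·(-15) − 8·(-4))] + 188
       = -13·a + 160 = 355
⇒ a = -15.

-15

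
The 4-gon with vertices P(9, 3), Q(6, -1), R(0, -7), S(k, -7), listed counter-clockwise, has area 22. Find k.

5

The doubled signed area Σ (x_i y_{i+1} − x_{i+1} y_i) is linear in k.
With k=0 it equals -6; the coefficient of k is 10 (from the two edges through S).
So 10·k + -6 = 2·22 = 44 ⇒ k = 5.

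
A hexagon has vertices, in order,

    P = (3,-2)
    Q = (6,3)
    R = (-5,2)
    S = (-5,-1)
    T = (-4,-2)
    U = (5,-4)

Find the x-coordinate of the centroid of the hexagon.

18/97

Apply the surveyor's formula. First the cross-terms c_i = x_i·y_{i+1} − x_{i+1}·y_i:
  21, 27, 15, 6, 26, 2  ⇒  2A = 97, A = 48.5.
Then Σ (x_i + x_{i+1})·c_i = 54, so x̄ = 54 / (6·48.5) = 18/97.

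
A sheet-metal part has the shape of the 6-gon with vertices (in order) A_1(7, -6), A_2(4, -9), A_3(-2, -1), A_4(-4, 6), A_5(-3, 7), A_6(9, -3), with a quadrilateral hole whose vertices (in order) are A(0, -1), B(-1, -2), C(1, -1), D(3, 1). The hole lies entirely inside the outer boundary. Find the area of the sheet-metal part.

Outer boundary:
Apply Gauss's area formula: 2A = Σ (x_i·y_{i+1} − x_{i+1}·y_i), indices taken mod 6.
Cross-terms: -39, -22, -16, -10, -54, -33  ⇒  Σ = -174
Area = |Σ|/2 = 87.
Hole:
Apply the surveyor's formula: 2A = Σ (x_i·y_{i+1} − x_{i+1}·y_i), indices taken mod 4.
Cross-terms: -1, 3, 4, -3  ⇒  Σ = 3
Area = |Σ|/2 = 1.5.
Net area = 87 − 1.5 = 85.5.

85.5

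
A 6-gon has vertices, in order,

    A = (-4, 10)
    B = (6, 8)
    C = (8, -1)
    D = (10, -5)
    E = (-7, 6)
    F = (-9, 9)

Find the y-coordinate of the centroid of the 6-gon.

517/115

Apply Gauss's area formula. First the cross-terms c_i = x_i·y_{i+1} − x_{i+1}·y_i:
  -92, -70, -30, 25, -9, -54  ⇒  2A = -230, A = -115.
Then Σ (y_i + y_{i+1})·c_i = -3102, so ȳ = -3102 / (6·(-115)) = 517/115.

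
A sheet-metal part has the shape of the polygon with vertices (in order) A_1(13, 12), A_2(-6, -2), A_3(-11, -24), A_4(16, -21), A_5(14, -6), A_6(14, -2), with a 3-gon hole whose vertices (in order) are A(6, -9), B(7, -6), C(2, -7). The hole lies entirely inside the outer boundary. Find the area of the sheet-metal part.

608.5

Outer boundary:
Σ = (46) + (122) + (615) + (198) + (56) + (194) = 1231
Area = |Σ|/2 = 615.5.
Hole:
Σ = (27) + (-37) + (24) = 14
Area = |Σ|/2 = 7.
Net area = 615.5 − 7 = 608.5.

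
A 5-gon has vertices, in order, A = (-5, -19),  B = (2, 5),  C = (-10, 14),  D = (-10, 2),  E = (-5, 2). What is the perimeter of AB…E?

78

|AB| = √((7)² + (24)²) = √625 = 25
|BC| = √((-12)² + (9)²) = √225 = 15
|CD| = √((0)² + (-12)²) = √144 = 12
|DE| = √((5)² + (0)²) = √25 = 5
|EA| = √((0)² + (-21)²) = √441 = 21
Perimeter = 25 + 15 + 12 + 5 + 21 = 78.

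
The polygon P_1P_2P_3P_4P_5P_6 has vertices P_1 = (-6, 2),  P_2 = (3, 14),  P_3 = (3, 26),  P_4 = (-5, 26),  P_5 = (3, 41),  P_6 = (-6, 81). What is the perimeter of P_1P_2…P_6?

|P_1P_2| = √((9)² + (12)²) = √225 = 15
|P_2P_3| = √((0)² + (12)²) = √144 = 12
|P_3P_4| = √((-8)² + (0)²) = √64 = 8
|P_4P_5| = √((8)² + (15)²) = √289 = 17
|P_5P_6| = √((-9)² + (40)²) = √1681 = 41
|P_6P_1| = √((0)² + (-79)²) = √6241 = 79
Perimeter = 15 + 12 + 8 + 17 + 41 + 79 = 172.

172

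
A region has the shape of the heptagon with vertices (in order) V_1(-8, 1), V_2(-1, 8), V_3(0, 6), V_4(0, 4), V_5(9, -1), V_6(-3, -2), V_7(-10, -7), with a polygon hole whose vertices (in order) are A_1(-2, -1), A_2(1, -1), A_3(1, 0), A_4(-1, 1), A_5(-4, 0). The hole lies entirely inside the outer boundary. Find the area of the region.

Outer boundary:
Apply Gauss's area formula: 2A = Σ (x_i·y_{i+1} − x_{i+1}·y_i), indices taken mod 7.
Σ = (-63) + (-6) + (0) + (-36) + (-21) + (1) + (-66) = -191
Area = |Σ|/2 = 95.5.
Hole:
Apply the shoelace (surveyor's) formula: 2A = Σ (x_i·y_{i+1} − x_{i+1}·y_i), indices taken mod 5.
Σ = (3) + (1) + (1) + (4) + (4) = 13
Area = |Σ|/2 = 6.5.
Net area = 95.5 − 6.5 = 89.

89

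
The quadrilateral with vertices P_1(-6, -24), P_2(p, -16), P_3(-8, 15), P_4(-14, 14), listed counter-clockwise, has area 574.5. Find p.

17

The doubled signed area Σ (x_i y_{i+1} − x_{i+1} y_i) is linear in p.
With p=0 it equals 486; the coefficient of p is 39 (from the two edges through P_2).
So 39·p + 486 = 2·574.5 = 1149 ⇒ p = 17.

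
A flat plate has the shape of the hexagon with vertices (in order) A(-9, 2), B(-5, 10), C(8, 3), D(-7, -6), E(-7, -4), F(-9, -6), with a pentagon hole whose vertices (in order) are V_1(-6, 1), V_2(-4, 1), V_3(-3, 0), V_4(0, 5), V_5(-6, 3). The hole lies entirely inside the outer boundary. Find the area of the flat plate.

Outer boundary:
Apply the surveyor's formula: 2A = Σ (x_i·y_{i+1} − x_{i+1}·y_i), indices taken mod 6.
Cross-terms: -80, -95, -27, -14, 6, -72  ⇒  Σ = -282
Area = |Σ|/2 = 141.
Hole:
Apply the surveyor's formula: 2A = Σ (x_i·y_{i+1} − x_{i+1}·y_i), indices taken mod 5.
V_1→V_2: (-6)(1) − (-4)(1) = -2
V_2→V_3: (-4)(0) − (-3)(1) = 3
V_3→V_4: (-3)(5) − (0)(0) = -15
V_4→V_5: (0)(3) − (-6)(5) = 30
V_5→V_1: (-6)(1) − (-6)(3) = 12
Σ = 28
Area = |Σ|/2 = 14.
Net area = 141 − 14 = 127.

127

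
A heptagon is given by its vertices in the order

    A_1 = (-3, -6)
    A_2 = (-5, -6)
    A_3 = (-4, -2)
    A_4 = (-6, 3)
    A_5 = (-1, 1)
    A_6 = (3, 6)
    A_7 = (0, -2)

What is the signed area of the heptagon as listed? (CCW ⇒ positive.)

Apply the surveyor's formula: 2A = Σ (x_i·y_{i+1} − x_{i+1}·y_i), indices taken mod 7.
Σ = (-12) + (-14) + (-24) + (-3) + (-9) + (-6) + (-6) = -74
Signed area = Σ/2 = -37 (negative ⇒ clockwise traversal).

-37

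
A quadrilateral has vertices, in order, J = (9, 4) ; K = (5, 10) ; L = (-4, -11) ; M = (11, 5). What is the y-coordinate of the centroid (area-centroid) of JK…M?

76/93

Apply the surveyor's formula. First the cross-terms c_i = x_i·y_{i+1} − x_{i+1}·y_i:
  70, -15, 101, -1  ⇒  2A = 155, A = 77.5.
Then Σ (y_i + y_{i+1})·c_i = 380, so ȳ = 380 / (6·77.5) = 76/93.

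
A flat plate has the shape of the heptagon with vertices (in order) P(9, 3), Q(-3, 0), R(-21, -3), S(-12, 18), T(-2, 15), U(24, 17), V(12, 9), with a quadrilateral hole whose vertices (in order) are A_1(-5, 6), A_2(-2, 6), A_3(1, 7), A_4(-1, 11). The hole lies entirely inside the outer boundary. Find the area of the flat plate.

Outer boundary:
Apply Gauss's area formula: 2A = Σ (x_i·y_{i+1} − x_{i+1}·y_i), indices taken mod 7.
Σ = (9) + (9) + (-414) + (-144) + (-394) + (12) + (-45) = -967
Area = |Σ|/2 = 483.5.
Hole:
Σ = (-18) + (-20) + (18) + (49) = 29
Area = |Σ|/2 = 14.5.
Net area = 483.5 − 14.5 = 469.

469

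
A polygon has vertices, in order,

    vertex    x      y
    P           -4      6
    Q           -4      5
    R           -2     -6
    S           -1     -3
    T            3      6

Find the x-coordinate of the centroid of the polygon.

-272/249

Apply the shoelace formula. First the cross-terms c_i = x_i·y_{i+1} − x_{i+1}·y_i:
  4, 34, 0, 3, 42  ⇒  2A = 83, A = 41.5.
Then Σ (x_i + x_{i+1})·c_i = -272, so x̄ = -272 / (6·41.5) = -272/249.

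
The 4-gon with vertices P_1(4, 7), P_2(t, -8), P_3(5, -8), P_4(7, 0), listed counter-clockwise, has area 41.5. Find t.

Write out the shoelace sum; only the two edges meeting at P_2 involve t:
2·Area = [(4·(-8) − t·7) + (t·(-8) − 5·(-8))] + 105
       = -15·t + 113 = 83
⇒ t = 2.

2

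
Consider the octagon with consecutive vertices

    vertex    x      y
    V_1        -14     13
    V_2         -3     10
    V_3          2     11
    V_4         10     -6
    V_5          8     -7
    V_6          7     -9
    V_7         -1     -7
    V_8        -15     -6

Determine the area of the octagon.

Apply the surveyor's formula: 2A = Σ (x_i·y_{i+1} − x_{i+1}·y_i), indices taken mod 8.
Cross-terms: -101, -53, -122, -22, -23, -58, -99, -279  ⇒  Σ = -757
Area = |Σ|/2 = 378.5.

378.5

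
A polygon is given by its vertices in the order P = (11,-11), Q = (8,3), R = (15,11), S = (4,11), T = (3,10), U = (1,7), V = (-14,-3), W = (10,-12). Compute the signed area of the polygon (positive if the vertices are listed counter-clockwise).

Apply the surveyor's formula: 2A = Σ (x_i·y_{i+1} − x_{i+1}·y_i), indices taken mod 8.
Σ = (121) + (43) + (121) + (7) + (11) + (95) + (198) + (22) = 618
Signed area = Σ/2 = 309 (positive ⇒ counter-clockwise traversal).

309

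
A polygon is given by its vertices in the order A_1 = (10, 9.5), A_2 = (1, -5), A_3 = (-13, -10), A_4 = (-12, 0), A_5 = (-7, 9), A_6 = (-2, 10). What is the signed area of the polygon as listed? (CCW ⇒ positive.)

Apply Gauss's area formula: 2A = Σ (x_i·y_{i+1} − x_{i+1}·y_i), indices taken mod 6.
A_1→A_2: (10)(-5) − (1)(9.5) = -59.5
A_2→A_3: (1)(-10) − (-13)(-5) = -75
A_3→A_4: (-13)(0) − (-12)(-10) = -120
A_4→A_5: (-12)(9) − (-7)(0) = -108
A_5→A_6: (-7)(10) − (-2)(9) = -52
A_6→A_1: (-2)(9.5) − (10)(10) = -119
Σ = -533.5
Signed area = Σ/2 = -266.75 (negative ⇒ clockwise traversal).

-266.75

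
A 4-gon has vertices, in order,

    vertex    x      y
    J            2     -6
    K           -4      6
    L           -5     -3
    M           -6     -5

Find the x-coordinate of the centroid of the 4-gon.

-205/83

Apply the shoelace formula. First the cross-terms c_i = x_i·y_{i+1} − x_{i+1}·y_i:
  -12, 42, 7, 46  ⇒  2A = 83, A = 41.5.
Then Σ (x_i + x_{i+1})·c_i = -615, so x̄ = -615 / (6·41.5) = -205/83.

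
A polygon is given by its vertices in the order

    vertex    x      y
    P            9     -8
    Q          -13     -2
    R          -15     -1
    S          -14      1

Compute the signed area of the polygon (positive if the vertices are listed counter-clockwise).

Cross-terms: -122, -17, -29, 103  ⇒  Σ = -65
Signed area = Σ/2 = -32.5 (negative ⇒ clockwise traversal).

-32.5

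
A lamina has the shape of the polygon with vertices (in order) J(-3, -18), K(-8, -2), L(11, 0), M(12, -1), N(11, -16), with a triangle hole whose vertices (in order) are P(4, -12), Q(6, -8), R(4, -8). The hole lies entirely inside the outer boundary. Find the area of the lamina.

273

Outer boundary:
Apply the surveyor's formula: 2A = Σ (x_i·y_{i+1} − x_{i+1}·y_i), indices taken mod 5.
Σ = (-138) + (22) + (-11) + (-181) + (-246) = -554
Area = |Σ|/2 = 277.
Hole:
Apply the shoelace formula: 2A = Σ (x_i·y_{i+1} − x_{i+1}·y_i), indices taken mod 3.
Σ = (40) + (-16) + (-16) = 8
Area = |Σ|/2 = 4.
Net area = 277 − 4 = 273.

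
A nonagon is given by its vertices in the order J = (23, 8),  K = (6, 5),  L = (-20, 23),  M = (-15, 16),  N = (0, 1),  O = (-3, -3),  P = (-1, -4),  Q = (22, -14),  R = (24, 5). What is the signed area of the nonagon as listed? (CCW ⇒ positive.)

476

J→K: (23)(5) − (6)(8) = 67
K→L: (6)(23) − (-20)(5) = 238
L→M: (-20)(16) − (-15)(23) = 25
M→N: (-15)(1) − (0)(16) = -15
N→O: (0)(-3) − (-3)(1) = 3
O→P: (-3)(-4) − (-1)(-3) = 9
P→Q: (-1)(-14) − (22)(-4) = 102
Q→R: (22)(5) − (24)(-14) = 446
R→J: (24)(8) − (23)(5) = 77
Σ = 952
Signed area = Σ/2 = 476 (positive ⇒ counter-clockwise traversal).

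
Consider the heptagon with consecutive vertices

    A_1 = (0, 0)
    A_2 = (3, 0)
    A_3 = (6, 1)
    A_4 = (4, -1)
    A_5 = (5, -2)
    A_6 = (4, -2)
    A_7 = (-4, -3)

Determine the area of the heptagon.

16

Apply the shoelace formula: 2A = Σ (x_i·y_{i+1} − x_{i+1}·y_i), indices taken mod 7.
Σ = (0) + (3) + (-10) + (-3) + (-2) + (-20) + (0) = -32
Area = |Σ|/2 = 16.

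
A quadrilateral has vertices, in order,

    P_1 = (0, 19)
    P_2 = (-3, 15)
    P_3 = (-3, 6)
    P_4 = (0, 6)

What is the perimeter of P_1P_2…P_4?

30

|P_1P_2| = √((-3)² + (-4)²) = √25 = 5
|P_2P_3| = √((0)² + (-9)²) = √81 = 9
|P_3P_4| = √((3)² + (0)²) = √9 = 3
|P_4P_1| = √((0)² + (13)²) = √169 = 13
Perimeter = 5 + 9 + 3 + 13 = 30.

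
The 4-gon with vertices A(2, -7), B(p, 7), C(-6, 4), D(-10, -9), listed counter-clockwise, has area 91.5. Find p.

The doubled signed area Σ (x_i y_{i+1} − x_{i+1} y_i) is linear in p.
With p=0 it equals 238; the coefficient of p is 11 (from the two edges through B).
So 11·p + 238 = 2·91.5 = 183 ⇒ p = -5.

-5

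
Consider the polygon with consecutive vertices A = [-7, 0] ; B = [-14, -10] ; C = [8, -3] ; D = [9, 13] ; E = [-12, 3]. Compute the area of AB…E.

263.5

Apply the shoelace (surveyor's) formula: 2A = Σ (x_i·y_{i+1} − x_{i+1}·y_i), indices taken mod 5.
Σ = (70) + (122) + (131) + (183) + (21) = 527
Area = |Σ|/2 = 263.5.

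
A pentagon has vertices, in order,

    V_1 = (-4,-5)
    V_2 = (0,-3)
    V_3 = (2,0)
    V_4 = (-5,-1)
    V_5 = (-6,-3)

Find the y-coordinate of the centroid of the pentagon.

-292/129

Apply Gauss's area formula. First the cross-terms c_i = x_i·y_{i+1} − x_{i+1}·y_i:
  12, 6, -2, 9, 18  ⇒  2A = 43, A = 21.5.
Then Σ (y_i + y_{i+1})·c_i = -292, so ȳ = -292 / (6·21.5) = -292/129.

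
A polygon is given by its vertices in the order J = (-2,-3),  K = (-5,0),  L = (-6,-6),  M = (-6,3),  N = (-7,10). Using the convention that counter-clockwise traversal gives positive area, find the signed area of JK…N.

Apply Gauss's area formula: 2A = Σ (x_i·y_{i+1} − x_{i+1}·y_i), indices taken mod 5.
J→K: (-2)(0) − (-5)(-3) = -15
K→L: (-5)(-6) − (-6)(0) = 30
L→M: (-6)(3) − (-6)(-6) = -54
M→N: (-6)(10) − (-7)(3) = -39
N→J: (-7)(-3) − (-2)(10) = 41
Σ = -37
Signed area = Σ/2 = -18.5 (negative ⇒ clockwise traversal).

-18.5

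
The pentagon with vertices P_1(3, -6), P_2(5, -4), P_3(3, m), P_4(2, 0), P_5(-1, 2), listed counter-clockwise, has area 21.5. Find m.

3

Write out the shoelace sum; only the two edges meeting at P_3 involve m:
2·Area = [(5·m − 3·(-4)) + (3·0 − 2·m)] + 22
       = 3·m + 34 = 43
⇒ m = 3.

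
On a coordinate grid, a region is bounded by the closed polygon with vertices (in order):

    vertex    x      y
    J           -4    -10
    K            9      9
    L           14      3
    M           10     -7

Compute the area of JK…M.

Apply the surveyor's formula: 2A = Σ (x_i·y_{i+1} − x_{i+1}·y_i), indices taken mod 4.
Σ = (54) + (-99) + (-128) + (-128) = -301
Area = |Σ|/2 = 150.5.

150.5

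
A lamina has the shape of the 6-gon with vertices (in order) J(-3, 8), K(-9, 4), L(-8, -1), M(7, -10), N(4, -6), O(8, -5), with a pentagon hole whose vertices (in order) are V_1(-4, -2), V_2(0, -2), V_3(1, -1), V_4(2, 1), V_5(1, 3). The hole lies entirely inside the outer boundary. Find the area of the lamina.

Outer boundary:
Apply the shoelace (surveyor's) formula: 2A = Σ (x_i·y_{i+1} − x_{i+1}·y_i), indices taken mod 6.
Σ = (60) + (41) + (87) + (-2) + (28) + (49) = 263
Area = |Σ|/2 = 131.5.
Hole:
Σ = (8) + (2) + (3) + (5) + (10) = 28
Area = |Σ|/2 = 14.
Net area = 131.5 − 14 = 117.5.

117.5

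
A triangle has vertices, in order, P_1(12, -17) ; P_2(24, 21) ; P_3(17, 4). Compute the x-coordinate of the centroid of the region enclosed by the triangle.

53/3

Apply the shoelace formula. First the cross-terms c_i = x_i·y_{i+1} − x_{i+1}·y_i:
  660, -261, -337  ⇒  2A = 62, A = 31.
Then Σ (x_i + x_{i+1})·c_i = 3286, so x̄ = 3286 / (6·31) = 53/3.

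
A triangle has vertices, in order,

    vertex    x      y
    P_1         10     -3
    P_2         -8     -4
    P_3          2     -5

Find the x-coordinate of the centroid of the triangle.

Apply Gauss's area formula. First the cross-terms c_i = x_i·y_{i+1} − x_{i+1}·y_i:
  -64, 48, 44  ⇒  2A = 28, A = 14.
Then Σ (x_i + x_{i+1})·c_i = 112, so x̄ = 112 / (6·14) = 4/3.

4/3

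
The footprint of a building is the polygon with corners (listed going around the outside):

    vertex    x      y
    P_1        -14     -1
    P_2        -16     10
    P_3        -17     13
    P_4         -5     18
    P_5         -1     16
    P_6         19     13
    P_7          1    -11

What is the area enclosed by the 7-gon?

595.5

Σ = (-156) + (-38) + (-241) + (-62) + (-317) + (-222) + (-155) = -1191
Area = |Σ|/2 = 595.5.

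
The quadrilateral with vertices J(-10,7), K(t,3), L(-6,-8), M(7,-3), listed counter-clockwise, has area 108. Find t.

-9

The doubled signed area Σ (x_i y_{i+1} − x_{i+1} y_i) is linear in t.
With t=0 it equals 81; the coefficient of t is -15 (from the two edges through K).
So -15·t + 81 = 2·108 = 216 ⇒ t = -9.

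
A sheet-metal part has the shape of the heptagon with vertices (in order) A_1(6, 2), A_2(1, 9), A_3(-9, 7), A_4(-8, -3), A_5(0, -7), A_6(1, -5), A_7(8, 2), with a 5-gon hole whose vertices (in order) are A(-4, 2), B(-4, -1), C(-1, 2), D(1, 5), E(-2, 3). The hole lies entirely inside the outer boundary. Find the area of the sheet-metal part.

Outer boundary:
Σ = (52) + (88) + (83) + (56) + (7) + (42) + (4) = 332
Area = |Σ|/2 = 166.
Hole:
Apply Gauss's area formula: 2A = Σ (x_i·y_{i+1} − x_{i+1}·y_i), indices taken mod 5.
Σ = (12) + (-9) + (-7) + (13) + (8) = 17
Area = |Σ|/2 = 8.5.
Net area = 166 − 8.5 = 157.5.

157.5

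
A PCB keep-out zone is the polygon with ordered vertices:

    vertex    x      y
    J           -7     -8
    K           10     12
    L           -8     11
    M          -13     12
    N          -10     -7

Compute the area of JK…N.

Apply the shoelace formula: 2A = Σ (x_i·y_{i+1} − x_{i+1}·y_i), indices taken mod 5.
Σ = (-4) + (206) + (47) + (211) + (31) = 491
Area = |Σ|/2 = 245.5.

245.5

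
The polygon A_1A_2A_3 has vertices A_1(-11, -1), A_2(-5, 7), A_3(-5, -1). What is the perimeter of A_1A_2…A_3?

|A_1A_2| = √((6)² + (8)²) = √100 = 10
|A_2A_3| = √((0)² + (-8)²) = √64 = 8
|A_3A_1| = √((-6)² + (0)²) = √36 = 6
Perimeter = 10 + 8 + 6 = 24.

24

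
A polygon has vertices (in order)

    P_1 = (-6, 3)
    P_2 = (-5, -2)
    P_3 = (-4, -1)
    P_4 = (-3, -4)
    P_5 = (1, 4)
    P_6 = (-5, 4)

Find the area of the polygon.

Σ = (27) + (-3) + (13) + (-8) + (24) + (9) = 62
Area = |Σ|/2 = 31.

31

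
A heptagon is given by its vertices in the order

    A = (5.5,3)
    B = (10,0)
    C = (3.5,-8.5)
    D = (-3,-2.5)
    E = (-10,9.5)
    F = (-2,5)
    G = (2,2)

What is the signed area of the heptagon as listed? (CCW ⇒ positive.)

-126.375

Σ = (-30) + (-85) + (-34.25) + (-53.5) + (-31) + (-14) + (-5) = -252.75
Signed area = Σ/2 = -126.375 (negative ⇒ clockwise traversal).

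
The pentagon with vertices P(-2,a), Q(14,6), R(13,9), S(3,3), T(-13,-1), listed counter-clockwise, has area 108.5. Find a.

-5

Write out the shoelace sum; only the two edges meeting at P involve a:
2·Area = [((-13)·a − (-2)·(-1)) + ((-2)·6 − 14·a)] + 96
       = -27·a + 82 = 217
⇒ a = -5.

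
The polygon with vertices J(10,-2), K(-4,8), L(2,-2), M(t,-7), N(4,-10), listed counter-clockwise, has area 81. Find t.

The doubled signed area Σ (x_i y_{i+1} − x_{i+1} y_i) is linear in t.
With t=0 it equals 170; the coefficient of t is -8 (from the two edges through M).
So -8·t + 170 = 2·81 = 162 ⇒ t = 1.

1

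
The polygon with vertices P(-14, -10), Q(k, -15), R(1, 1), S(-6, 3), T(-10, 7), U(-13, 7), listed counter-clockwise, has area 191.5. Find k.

Write out the shoelace sum; only the two edges meeting at Q involve k:
2·Area = [((-14)·(-15) − k·(-10)) + (k·1 − 1·(-15))] + 246
       = 11·k + 471 = 383
⇒ k = -8.

-8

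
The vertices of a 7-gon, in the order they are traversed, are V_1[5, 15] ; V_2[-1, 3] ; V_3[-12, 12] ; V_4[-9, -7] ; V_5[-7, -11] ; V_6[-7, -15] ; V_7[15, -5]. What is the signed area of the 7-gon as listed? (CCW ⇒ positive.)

417

Σ = (30) + (24) + (192) + (50) + (28) + (260) + (250) = 834
Signed area = Σ/2 = 417 (positive ⇒ counter-clockwise traversal).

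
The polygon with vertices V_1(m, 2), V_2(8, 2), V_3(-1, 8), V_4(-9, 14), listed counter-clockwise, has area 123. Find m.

Write out the shoelace sum; only the two edges meeting at V_1 involve m:
2·Area = [((-9)·2 − m·14) + (m·2 − 8·2)] + 124
       = -12·m + 90 = 246
⇒ m = -13.

-13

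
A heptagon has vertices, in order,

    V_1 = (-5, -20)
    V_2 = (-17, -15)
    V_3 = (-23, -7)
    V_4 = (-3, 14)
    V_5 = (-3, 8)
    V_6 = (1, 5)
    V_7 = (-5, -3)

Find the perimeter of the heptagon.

|V_1V_2| = √((-12)² + (5)²) = √169 = 13
|V_2V_3| = √((-6)² + (8)²) = √100 = 10
|V_3V_4| = √((20)² + (21)²) = √841 = 29
|V_4V_5| = √((0)² + (-6)²) = √36 = 6
|V_5V_6| = √((4)² + (-3)²) = √25 = 5
|V_6V_7| = √((-6)² + (-8)²) = √100 = 10
|V_7V_1| = √((0)² + (-17)²) = √289 = 17
Perimeter = 13 + 10 + 29 + 6 + 5 + 10 + 17 = 90.

90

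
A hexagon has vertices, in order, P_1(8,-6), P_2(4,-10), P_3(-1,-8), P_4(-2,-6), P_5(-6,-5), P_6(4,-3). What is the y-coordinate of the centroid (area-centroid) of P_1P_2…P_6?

-887/144

Apply the shoelace formula. First the cross-terms c_i = x_i·y_{i+1} − x_{i+1}·y_i:
  -56, -42, -10, -26, 38, 0  ⇒  2A = -96, A = -48.
Then Σ (y_i + y_{i+1})·c_i = 1774, so ȳ = 1774 / (6·(-48)) = -887/144.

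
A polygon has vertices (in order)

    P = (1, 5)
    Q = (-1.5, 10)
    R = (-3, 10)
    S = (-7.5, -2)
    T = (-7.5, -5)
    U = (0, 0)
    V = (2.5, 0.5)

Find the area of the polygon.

74

Apply the shoelace formula: 2A = Σ (x_i·y_{i+1} − x_{i+1}·y_i), indices taken mod 7.
P→Q: (1)(10) − (-1.5)(5) = 17.5
Q→R: (-1.5)(10) − (-3)(10) = 15
R→S: (-3)(-2) − (-7.5)(10) = 81
S→T: (-7.5)(-5) − (-7.5)(-2) = 22.5
T→U: (-7.5)(0) − (0)(-5) = 0
U→V: (0)(0.5) − (2.5)(0) = 0
V→P: (2.5)(5) − (1)(0.5) = 12
Σ = 148
Area = |Σ|/2 = 74.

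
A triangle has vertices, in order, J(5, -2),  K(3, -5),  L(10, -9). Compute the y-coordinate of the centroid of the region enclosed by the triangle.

Apply the shoelace formula. First the cross-terms c_i = x_i·y_{i+1} − x_{i+1}·y_i:
  -19, 23, 25  ⇒  2A = 29, A = 14.5.
Then Σ (y_i + y_{i+1})·c_i = -464, so ȳ = -464 / (6·14.5) = -16/3.

-16/3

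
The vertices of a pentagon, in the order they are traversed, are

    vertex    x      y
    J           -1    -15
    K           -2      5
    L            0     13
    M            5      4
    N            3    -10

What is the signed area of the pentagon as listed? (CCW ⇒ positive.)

Cross-terms: -35, -26, -65, -62, -55  ⇒  Σ = -243
Signed area = Σ/2 = -121.5 (negative ⇒ clockwise traversal).

-121.5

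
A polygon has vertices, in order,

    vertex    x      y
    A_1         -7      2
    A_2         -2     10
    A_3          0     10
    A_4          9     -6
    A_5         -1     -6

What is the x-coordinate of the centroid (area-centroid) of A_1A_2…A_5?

38/105

Apply the shoelace (surveyor's) formula. First the cross-terms c_i = x_i·y_{i+1} − x_{i+1}·y_i:
  -66, -20, -90, -60, -44  ⇒  2A = -280, A = -140.
Then Σ (x_i + x_{i+1})·c_i = -304, so x̄ = -304 / (6·(-140)) = 38/105.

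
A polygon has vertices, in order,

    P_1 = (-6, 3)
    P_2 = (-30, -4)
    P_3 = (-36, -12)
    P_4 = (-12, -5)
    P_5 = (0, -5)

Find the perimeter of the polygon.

82

|P_1P_2| = √((-24)² + (-7)²) = √625 = 25
|P_2P_3| = √((-6)² + (-8)²) = √100 = 10
|P_3P_4| = √((24)² + (7)²) = √625 = 25
|P_4P_5| = √((12)² + (0)²) = √144 = 12
|P_5P_1| = √((-6)² + (8)²) = √100 = 10
Perimeter = 25 + 10 + 25 + 12 + 10 = 82.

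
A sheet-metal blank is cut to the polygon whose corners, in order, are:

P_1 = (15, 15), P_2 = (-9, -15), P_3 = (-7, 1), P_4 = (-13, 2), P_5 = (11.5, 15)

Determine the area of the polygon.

237.75

Apply Gauss's area formula: 2A = Σ (x_i·y_{i+1} − x_{i+1}·y_i), indices taken mod 5.
Σ = (-90) + (-114) + (-1) + (-218) + (-52.5) = -475.5
Area = |Σ|/2 = 237.75.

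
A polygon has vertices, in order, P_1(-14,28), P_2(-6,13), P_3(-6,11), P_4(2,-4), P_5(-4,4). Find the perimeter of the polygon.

72

|P_1P_2| = √((8)² + (-15)²) = √289 = 17
|P_2P_3| = √((0)² + (-2)²) = √4 = 2
|P_3P_4| = √((8)² + (-15)²) = √289 = 17
|P_4P_5| = √((-6)² + (8)²) = √100 = 10
|P_5P_1| = √((-10)² + (24)²) = √676 = 26
Perimeter = 17 + 2 + 17 + 10 + 26 = 72.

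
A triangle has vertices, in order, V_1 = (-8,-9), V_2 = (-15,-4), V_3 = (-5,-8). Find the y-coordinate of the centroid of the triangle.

-7

Apply the shoelace formula. First the cross-terms c_i = x_i·y_{i+1} − x_{i+1}·y_i:
  -103, 100, -19  ⇒  2A = -22, A = -11.
Then Σ (y_i + y_{i+1})·c_i = 462, so ȳ = 462 / (6·(-11)) = -7.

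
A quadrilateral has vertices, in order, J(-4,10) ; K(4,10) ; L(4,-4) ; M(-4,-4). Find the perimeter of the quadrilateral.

|JK| = √((8)² + (0)²) = √64 = 8
|KL| = √((0)² + (-14)²) = √196 = 14
|LM| = √((-8)² + (0)²) = √64 = 8
|MJ| = √((0)² + (14)²) = √196 = 14
Perimeter = 8 + 14 + 8 + 14 = 44.

44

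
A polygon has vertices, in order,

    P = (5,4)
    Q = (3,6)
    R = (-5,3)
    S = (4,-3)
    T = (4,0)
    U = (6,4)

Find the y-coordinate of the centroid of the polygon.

197/92

Apply the shoelace formula. First the cross-terms c_i = x_i·y_{i+1} − x_{i+1}·y_i:
  18, 39, 3, 12, 16, 4  ⇒  2A = 92, A = 46.
Then Σ (y_i + y_{i+1})·c_i = 591, so ȳ = 591 / (6·46) = 197/92.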